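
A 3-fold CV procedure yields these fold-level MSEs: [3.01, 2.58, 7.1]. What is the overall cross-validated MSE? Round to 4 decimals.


Sum of fold MSEs = 12.6900.
Average = 12.6900 / 3 = 4.2300.

4.2300


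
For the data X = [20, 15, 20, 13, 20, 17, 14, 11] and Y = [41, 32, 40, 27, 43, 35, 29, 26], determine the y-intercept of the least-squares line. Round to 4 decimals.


First find the slope: b1 = 1.8486.
Means: xbar = 16.2500, ybar = 34.1250.
b0 = ybar - b1 * xbar = 34.1250 - 1.8486 * 16.2500 = 4.0857.

4.0857


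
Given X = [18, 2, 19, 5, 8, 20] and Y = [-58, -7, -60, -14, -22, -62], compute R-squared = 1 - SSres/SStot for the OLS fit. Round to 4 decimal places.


Fit the OLS line: b0 = 1.3556, b1 = -3.2102.
SSres = 12.9607.
SStot = 3248.8333.
R^2 = 1 - 12.9607/3248.8333 = 0.9960.

0.9960


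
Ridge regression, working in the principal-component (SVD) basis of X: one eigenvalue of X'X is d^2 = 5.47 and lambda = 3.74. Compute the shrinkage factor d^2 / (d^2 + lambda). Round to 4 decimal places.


Compute the denominator: 5.47 + 3.74 = 9.2100.
Shrinkage factor = 5.47 / 9.2100 = 0.5939.

0.5939


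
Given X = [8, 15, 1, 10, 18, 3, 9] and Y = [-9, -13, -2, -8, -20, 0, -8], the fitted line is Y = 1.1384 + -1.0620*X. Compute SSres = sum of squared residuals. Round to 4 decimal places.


Compute predicted values, then residuals = yi - yhat_i.
Residuals: [-1.6424, 1.7916, -2.0764, 1.4816, -2.0224, 2.0476, 0.4196].
SSres = sum(residual^2) = 20.8727.

20.8727


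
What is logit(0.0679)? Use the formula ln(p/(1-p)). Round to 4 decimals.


Compute the odds: 0.0679/0.9321 = 0.0728.
Take the natural log: ln(0.0728) = -2.6194.

-2.6194


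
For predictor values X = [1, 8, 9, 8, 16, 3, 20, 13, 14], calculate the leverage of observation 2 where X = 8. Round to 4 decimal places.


Compute xbar = 10.2222 with n = 9 observations.
SXX = 299.5556.
Leverage = 1/9 + (8 - 10.2222)^2/299.5556 = 0.1276.

0.1276


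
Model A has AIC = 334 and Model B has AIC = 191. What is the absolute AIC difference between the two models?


|AIC_A - AIC_B| = |334 - 191| = 143.
Model B is preferred (lower AIC).

143


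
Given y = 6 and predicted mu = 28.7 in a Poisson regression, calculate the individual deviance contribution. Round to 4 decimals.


First: ln(6/28.7) = -1.565138.
Then: 6 * -1.565138 = -9.390828.
y - mu = 6 - 28.7 = -22.7.
D = 2(-9.390828 - -22.7) = 26.618344, which rounds to 26.6183.

26.6183


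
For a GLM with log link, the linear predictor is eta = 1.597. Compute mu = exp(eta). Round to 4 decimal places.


mu = exp(eta) = exp(1.597).
= 4.9382.

4.9382


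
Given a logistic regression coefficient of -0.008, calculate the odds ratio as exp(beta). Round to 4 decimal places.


exp(-0.008) = 0.9920.
So the odds ratio is 0.9920.

0.9920


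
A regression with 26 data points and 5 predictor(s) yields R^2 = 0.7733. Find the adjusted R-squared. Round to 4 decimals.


Adjusted R^2 = 1 - (1 - R^2) * (n-1)/(n-p-1).
(1 - R^2) = 0.2267.
(n-1)/(n-p-1) = 25/20.
(1 - R^2) * (n-1) = 0.2267 * 25 = 5.6675.
Divide by (n-p-1): 5.6675 / 20 = 0.2834.
Adj R^2 = 1 - 0.2834 = 0.7166.

0.7166


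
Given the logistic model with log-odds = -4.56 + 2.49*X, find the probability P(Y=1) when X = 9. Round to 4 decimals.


z = -4.56 + 2.49 * 9 = 17.8500.
Sigmoid: P = 1 / (1 + exp(-17.8500)) = 1.0000.

1.0000


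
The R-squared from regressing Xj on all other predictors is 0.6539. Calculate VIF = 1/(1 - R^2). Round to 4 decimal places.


VIF = 1 / (1 - 0.6539).
= 1 / 0.3461 = 2.8893.

2.8893


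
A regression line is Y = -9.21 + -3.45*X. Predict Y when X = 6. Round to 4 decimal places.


Predicted value:
Y = -9.21 + (-3.45)(6) = -9.21 + -20.7000 = -29.9100.

-29.9100


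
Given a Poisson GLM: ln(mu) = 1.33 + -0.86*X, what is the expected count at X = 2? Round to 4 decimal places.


eta = 1.33 + -0.86 * 2 = -0.3900.
mu = exp(-0.3900) = 0.6771.

0.6771


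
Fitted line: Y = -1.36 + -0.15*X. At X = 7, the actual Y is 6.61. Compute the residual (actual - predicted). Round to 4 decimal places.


Predicted = -1.36 + -0.15 * 7 = -2.4100.
Residual = 6.61 - -2.4100 = 9.0200.

9.0200


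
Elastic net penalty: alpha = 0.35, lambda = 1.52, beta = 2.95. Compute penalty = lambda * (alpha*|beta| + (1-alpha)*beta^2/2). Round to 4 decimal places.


alpha * |beta| = 0.35 * 2.95 = 1.0325.
(1-alpha) * beta^2/2 = 0.65 * 8.7025/2 = 2.8283.
Total = 1.52 * (1.0325 + 2.8283) = 5.8684.

5.8684


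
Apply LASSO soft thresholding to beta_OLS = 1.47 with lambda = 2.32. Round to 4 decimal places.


|beta_OLS| = 1.47.
lambda = 2.32.
Since |beta| <= lambda, the coefficient is set to 0.
Result = 0.0000.

0.0000


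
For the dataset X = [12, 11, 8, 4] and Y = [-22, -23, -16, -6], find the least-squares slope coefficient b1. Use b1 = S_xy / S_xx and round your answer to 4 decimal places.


The sample means are xbar = 8.7500 and ybar = -16.7500.
Compute S_xx = 38.7500 and S_xy = -82.7500.
Slope b1 = S_xy / S_xx = -82.7500 / 38.7500 = -2.1355.

-2.1355


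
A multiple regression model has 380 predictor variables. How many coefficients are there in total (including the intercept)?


Each predictor gets one coefficient, plus one intercept.
Total parameters = 380 + 1 = 381.

381


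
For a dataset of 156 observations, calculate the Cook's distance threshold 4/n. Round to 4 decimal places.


Using the rule of thumb:
Threshold = 4 / 156 = 0.0256.

0.0256


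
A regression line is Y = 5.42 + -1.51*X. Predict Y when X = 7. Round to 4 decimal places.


Substitute X = 7 into the equation:
Y = 5.42 + -1.51 * 7 = 5.42 + -10.5700 = -5.1500.

-5.1500


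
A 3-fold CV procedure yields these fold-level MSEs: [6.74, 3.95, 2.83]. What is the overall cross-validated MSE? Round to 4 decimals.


Sum of fold MSEs = 13.5200.
Average = 13.5200 / 3 = 4.5067.

4.5067


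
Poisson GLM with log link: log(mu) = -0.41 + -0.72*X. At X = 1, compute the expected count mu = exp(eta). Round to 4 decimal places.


Compute eta = -0.41 + -0.72 * 1 = -1.1300.
Apply inverse link: mu = e^-1.1300 = 0.3230.

0.3230


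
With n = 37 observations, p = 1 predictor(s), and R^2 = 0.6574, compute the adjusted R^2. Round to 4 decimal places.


Adjusted R^2 = 1 - (1 - R^2) * (n-1)/(n-p-1).
(1 - R^2) = 0.3426.
(n-1)/(n-p-1) = 36/35.
(1 - R^2) * (n-1) = 0.3426 * 36 = 12.3336.
Divide by (n-p-1): 12.3336 / 35 = 0.3524.
Adj R^2 = 1 - 0.3524 = 0.6476.

0.6476


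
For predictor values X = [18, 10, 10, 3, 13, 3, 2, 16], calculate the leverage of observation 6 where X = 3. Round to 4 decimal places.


Compute xbar = 9.3750 with n = 8 observations.
SXX = 267.8750.
Leverage = 1/8 + (3 - 9.3750)^2/267.8750 = 0.2767.

0.2767


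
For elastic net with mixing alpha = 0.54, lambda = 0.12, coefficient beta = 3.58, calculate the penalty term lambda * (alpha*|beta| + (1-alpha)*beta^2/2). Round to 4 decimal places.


L1 component = 0.54 * |3.58| = 1.9332.
L2 component = 0.46 * 3.58^2 / 2 = 2.9478.
Penalty = 0.12 * (1.9332 + 2.9478) = 0.12 * 4.8810 = 0.5857.

0.5857


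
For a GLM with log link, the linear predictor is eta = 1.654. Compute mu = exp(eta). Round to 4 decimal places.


mu = exp(eta) = exp(1.654).
= 5.2278.

5.2278


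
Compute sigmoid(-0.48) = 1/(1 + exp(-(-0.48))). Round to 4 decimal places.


First, exp(0.4800) = 1.6161.
Then sigma(z) = 1/(1 + 1.6161) = 0.3823.

0.3823


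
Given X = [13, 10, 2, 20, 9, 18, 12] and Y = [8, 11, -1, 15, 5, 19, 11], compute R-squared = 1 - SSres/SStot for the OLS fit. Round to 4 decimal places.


After computing the OLS fit (b0=-2.3418, b1=1.0047):
SSres = 41.4239, SStot = 257.4286.
R^2 = 1 - 41.4239/257.4286 = 0.8391.

0.8391


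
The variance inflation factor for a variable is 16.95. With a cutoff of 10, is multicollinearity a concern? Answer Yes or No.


Check: VIF = 16.95 vs threshold = 10.
Since 16.95 >= 10, the answer is Yes.

Yes


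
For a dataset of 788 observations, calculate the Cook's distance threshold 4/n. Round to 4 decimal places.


The threshold is 4/n.
4/788 = 0.0051.

0.0051


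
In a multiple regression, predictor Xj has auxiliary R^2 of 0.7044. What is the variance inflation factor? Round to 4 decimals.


Denominator: 1 - 0.7044 = 0.2956.
VIF = 1 / 0.2956 = 3.3829.

3.3829


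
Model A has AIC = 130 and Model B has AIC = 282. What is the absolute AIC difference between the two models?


Absolute difference = |130 - 282| = 152.
The model with lower AIC (A) is preferred.

152


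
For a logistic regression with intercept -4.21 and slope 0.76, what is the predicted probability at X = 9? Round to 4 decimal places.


z = -4.21 + 0.76 * 9 = 2.6300.
Sigmoid: P = 1 / (1 + exp(-2.6300)) = 0.9328.

0.9328


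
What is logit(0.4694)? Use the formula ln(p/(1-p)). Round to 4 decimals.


Compute the odds: 0.4694/0.5306 = 0.8847.
Take the natural log: ln(0.8847) = -0.1226.

-0.1226


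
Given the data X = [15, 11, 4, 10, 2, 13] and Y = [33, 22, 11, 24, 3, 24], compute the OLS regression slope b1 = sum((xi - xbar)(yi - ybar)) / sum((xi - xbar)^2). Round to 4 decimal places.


Calculate xbar = 9.1667, ybar = 19.5000.
S_xx = 130.8333, S_xy = 266.5000.
Using b1 = S_xy / S_xx = 266.5000 / 130.8333, we get b1 = 2.0369.

2.0369


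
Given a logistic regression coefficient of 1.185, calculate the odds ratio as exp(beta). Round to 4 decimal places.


The odds ratio is computed as:
OR = e^(1.185) = 3.2707.

3.2707


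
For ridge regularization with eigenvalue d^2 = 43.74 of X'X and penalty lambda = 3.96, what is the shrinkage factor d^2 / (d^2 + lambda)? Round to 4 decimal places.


Compute the denominator: 43.74 + 3.96 = 47.7000.
Shrinkage factor = 43.74 / 47.7000 = 0.9170.

0.9170


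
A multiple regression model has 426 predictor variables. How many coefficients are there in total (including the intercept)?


Each predictor gets one coefficient, plus one intercept.
Total parameters = 426 + 1 = 427.

427


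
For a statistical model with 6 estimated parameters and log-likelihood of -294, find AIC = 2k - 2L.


Compute:
2k = 2*6 = 12.
-2*loglik = -2*(-294) = 588.
AIC = 12 + 588 = 600.

600


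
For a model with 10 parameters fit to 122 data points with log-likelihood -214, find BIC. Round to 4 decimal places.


Compute k*ln(n) = 10*ln(122) = 10*4.804021 = 48.040210.
Then -2*loglik = 428.
BIC = 48.040210 + 428 = 476.040210, which rounds to 476.0402.

476.0402


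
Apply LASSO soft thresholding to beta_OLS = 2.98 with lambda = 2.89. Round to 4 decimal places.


Absolute value: |2.98| = 2.98.
Compare to lambda = 2.89.
Since |beta| > lambda, coefficient = sign(beta)*(|beta| - lambda) = 0.0900.

0.0900


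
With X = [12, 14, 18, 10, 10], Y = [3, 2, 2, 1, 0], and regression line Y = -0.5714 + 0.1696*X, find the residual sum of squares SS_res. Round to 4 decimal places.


Compute predicted values, then residuals = yi - yhat_i.
Residuals: [1.5362, 0.1970, -0.4814, -0.1246, -1.1246].
SSres = sum(residual^2) = 3.9107.

3.9107


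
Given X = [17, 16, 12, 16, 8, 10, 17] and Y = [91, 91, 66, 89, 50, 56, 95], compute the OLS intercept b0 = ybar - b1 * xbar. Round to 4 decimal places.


First find the slope: b1 = 5.1053.
Means: xbar = 13.7143, ybar = 76.8571.
b0 = ybar - b1 * xbar = 76.8571 - 5.1053 * 13.7143 = 6.8421.

6.8421


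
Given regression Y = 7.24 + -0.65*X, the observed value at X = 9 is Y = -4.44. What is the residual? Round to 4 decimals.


Fitted value at X = 9 is yhat = 7.24 + -0.65*9 = 1.3900.
Residual = -4.44 - 1.3900 = -5.8300.

-5.8300


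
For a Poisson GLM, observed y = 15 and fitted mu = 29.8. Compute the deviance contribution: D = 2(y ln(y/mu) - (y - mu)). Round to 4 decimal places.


Compute y*ln(y/mu) = 15*ln(15/29.8) = 15*-0.686458 = -10.296870.
y - mu = -14.8.
D = 2*(-10.296870 - (-14.8)) = 9.006260, which rounds to 9.0063.

9.0063


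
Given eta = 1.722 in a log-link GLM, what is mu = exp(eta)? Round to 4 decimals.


Apply the inverse link:
mu = e^1.722 = 5.5957.

5.5957


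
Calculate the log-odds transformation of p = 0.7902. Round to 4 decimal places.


The odds are p/(1-p) = 0.7902 / 0.2098 = 3.7664.
logit(p) = ln(3.7664) = 1.3261.

1.3261


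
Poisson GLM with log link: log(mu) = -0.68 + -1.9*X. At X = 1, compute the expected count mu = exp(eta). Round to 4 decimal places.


Linear predictor: eta = -0.68 + (-1.9)(1) = -2.5800.
Expected count: mu = exp(-2.5800) = 0.0758.

0.0758


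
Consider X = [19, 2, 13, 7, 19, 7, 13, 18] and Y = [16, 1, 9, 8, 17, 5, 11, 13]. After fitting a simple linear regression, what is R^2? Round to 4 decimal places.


Fit the OLS line: b0 = -0.0403, b1 = 0.8196.
SSres = 14.2102.
SStot = 206.0000.
R^2 = 1 - 14.2102/206.0000 = 0.9310.

0.9310


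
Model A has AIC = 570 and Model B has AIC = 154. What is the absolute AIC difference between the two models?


Absolute difference = |570 - 154| = 416.
The model with lower AIC (B) is preferred.

416


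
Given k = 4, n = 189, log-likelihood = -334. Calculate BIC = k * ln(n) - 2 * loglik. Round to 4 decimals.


ln(189) = 5.241747.
k * ln(n) = 4 * 5.241747 = 20.966988.
-2L = 668.
BIC = 20.966988 + 668 = 688.966988, which rounds to 688.9670.

688.9670


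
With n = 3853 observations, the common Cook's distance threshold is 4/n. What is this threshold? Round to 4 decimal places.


Using the rule of thumb:
Threshold = 4 / 3853 = 0.0010.

0.0010


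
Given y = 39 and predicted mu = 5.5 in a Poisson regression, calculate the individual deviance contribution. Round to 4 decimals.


Compute y*ln(y/mu) = 39*ln(39/5.5) = 39*1.958814 = 76.393746.
y - mu = 33.5.
D = 2*(76.393746 - (33.5)) = 85.787492, which rounds to 85.7875.

85.7875


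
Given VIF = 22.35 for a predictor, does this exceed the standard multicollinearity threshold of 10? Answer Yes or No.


Compare VIF = 22.35 to the threshold of 10.
22.35 >= 10, so the answer is Yes.

Yes


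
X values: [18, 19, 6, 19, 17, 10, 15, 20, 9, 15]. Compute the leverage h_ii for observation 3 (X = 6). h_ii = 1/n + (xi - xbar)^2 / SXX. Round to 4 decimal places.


n = 10, xbar = 14.8000.
SXX = sum((xi - xbar)^2) = 211.6000.
h = 1/10 + (6 - 14.8000)^2 / 211.6000 = 0.4660.

0.4660


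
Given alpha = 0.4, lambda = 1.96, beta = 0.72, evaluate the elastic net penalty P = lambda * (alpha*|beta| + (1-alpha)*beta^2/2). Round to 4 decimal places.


L1 component = 0.4 * |0.72| = 0.2880.
L2 component = 0.6 * 0.72^2 / 2 = 0.1555.
Penalty = 1.96 * (0.2880 + 0.1555) = 1.96 * 0.4435 = 0.8693.

0.8693


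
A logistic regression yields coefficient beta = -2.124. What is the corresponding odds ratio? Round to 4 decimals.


Odds ratio = exp(beta) = exp(-2.124).
= 0.1196.

0.1196


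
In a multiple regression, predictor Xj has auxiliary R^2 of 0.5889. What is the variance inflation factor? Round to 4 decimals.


Using VIF = 1/(1 - R^2_j):
1 - 0.5889 = 0.4111.
VIF = 2.4325.

2.4325


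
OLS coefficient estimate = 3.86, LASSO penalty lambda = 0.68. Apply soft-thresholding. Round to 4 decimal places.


Check: |3.86| = 3.86 vs lambda = 0.68.
Since |beta| > lambda, coefficient = sign(beta)*(|beta| - lambda) = 3.1800.
Soft-thresholded coefficient = 3.1800.

3.1800


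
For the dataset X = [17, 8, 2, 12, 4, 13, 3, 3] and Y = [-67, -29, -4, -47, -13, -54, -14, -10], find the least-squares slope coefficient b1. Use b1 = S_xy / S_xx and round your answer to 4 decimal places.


Calculate xbar = 7.7500, ybar = -29.7500.
S_xx = 223.5000, S_xy = -924.5000.
Using b1 = S_xy / S_xx = -924.5000 / 223.5000, we get b1 = -4.1365.

-4.1365


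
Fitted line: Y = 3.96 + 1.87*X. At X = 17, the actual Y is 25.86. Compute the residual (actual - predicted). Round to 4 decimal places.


Fitted value at X = 17 is yhat = 3.96 + 1.87*17 = 35.7500.
Residual = 25.86 - 35.7500 = -9.8900.

-9.8900


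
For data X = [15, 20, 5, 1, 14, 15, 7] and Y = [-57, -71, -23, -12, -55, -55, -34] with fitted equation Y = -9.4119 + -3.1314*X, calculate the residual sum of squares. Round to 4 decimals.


Compute predicted values, then residuals = yi - yhat_i.
Residuals: [-0.6171, 1.0399, 2.0689, 0.5433, -1.7485, 1.3829, -2.6683].
SSres = sum(residual^2) = 18.1272.

18.1272


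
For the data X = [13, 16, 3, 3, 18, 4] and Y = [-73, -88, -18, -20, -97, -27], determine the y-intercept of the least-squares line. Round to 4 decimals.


The slope is b1 = -5.2029.
Sample means are xbar = 9.5000 and ybar = -53.8333.
Intercept: b0 = -53.8333 - (-5.2029)(9.5000) = -4.4058.

-4.4058


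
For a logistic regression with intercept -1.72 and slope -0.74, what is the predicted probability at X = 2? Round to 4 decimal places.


z = -1.72 + -0.74 * 2 = -3.2000.
Sigmoid: P = 1 / (1 + exp(3.2000)) = 0.0392.

0.0392


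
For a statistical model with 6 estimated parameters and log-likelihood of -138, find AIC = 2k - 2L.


Compute:
2k = 2*6 = 12.
-2*loglik = -2*(-138) = 276.
AIC = 12 + 276 = 288.

288


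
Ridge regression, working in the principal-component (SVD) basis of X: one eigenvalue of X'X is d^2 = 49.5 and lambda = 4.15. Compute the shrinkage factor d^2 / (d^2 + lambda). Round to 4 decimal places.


d^2 + lambda = 49.5 + 4.15 = 53.6500.
Shrinkage factor = 49.5/53.6500 = 0.9226.

0.9226


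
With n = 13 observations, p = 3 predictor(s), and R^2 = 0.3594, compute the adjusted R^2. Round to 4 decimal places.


Using the formula:
(1 - 0.3594) = 0.6406.
Multiply by 12/9: 0.6406 * 12 = 7.6872, then 7.6872 / 9 = 0.8541.
Adj R^2 = 1 - 0.8541 = 0.1459.

0.1459


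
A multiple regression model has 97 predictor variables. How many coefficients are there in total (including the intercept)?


Each predictor gets one coefficient, plus one intercept.
Total parameters = 97 + 1 = 98.

98


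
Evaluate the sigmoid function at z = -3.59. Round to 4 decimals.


First, exp(3.5900) = 36.2341.
Then sigma(z) = 1/(1 + 36.2341) = 0.0269.

0.0269


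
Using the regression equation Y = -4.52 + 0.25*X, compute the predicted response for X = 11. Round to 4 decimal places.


Substitute X = 11 into the equation:
Y = -4.52 + 0.25 * 11 = -4.52 + 2.7500 = -1.7700.

-1.7700


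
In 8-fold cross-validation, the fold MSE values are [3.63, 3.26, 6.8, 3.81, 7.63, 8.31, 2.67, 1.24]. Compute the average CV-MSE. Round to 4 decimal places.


Sum of fold MSEs = 37.3500.
Average = 37.3500 / 8 = 4.6688.

4.6688


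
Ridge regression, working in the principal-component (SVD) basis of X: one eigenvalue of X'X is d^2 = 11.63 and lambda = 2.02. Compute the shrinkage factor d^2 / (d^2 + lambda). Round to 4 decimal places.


d^2 + lambda = 11.63 + 2.02 = 13.6500.
Shrinkage factor = 11.63/13.6500 = 0.8520.

0.8520


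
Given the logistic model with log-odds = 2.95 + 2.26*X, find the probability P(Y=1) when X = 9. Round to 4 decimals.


Compute z = 2.95 + (2.26)(9) = 23.2900.
exp(-z) = 0.0000.
P = 1/(1 + 0.0000) = 1.0000.

1.0000


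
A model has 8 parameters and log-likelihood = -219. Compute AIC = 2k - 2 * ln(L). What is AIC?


AIC = 2k - 2*loglik = 2(8) - 2(-219).
= 16 + 438 = 454.

454


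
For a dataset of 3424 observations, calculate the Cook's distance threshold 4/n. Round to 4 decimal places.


Cook's distance cutoff = 4/n = 4/3424.
= 0.0012.

0.0012


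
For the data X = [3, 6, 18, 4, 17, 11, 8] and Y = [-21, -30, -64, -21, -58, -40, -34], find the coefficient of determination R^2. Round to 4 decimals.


Fit the OLS line: b0 = -11.3865, b1 = -2.8104.
SSres = 17.8852.
SStot = 1737.4286.
R^2 = 1 - 17.8852/1737.4286 = 0.9897.

0.9897


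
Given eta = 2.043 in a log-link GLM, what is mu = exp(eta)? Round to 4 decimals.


Apply the inverse link:
mu = e^2.043 = 7.7137.

7.7137


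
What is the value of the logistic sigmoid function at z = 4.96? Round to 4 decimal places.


Compute exp(-4.9600) = 0.0070.
Sigmoid = 1 / (1 + 0.0070) = 1 / 1.0070 = 0.9930.

0.9930


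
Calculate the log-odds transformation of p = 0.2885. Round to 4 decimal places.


Compute the odds: 0.2885/0.7115 = 0.4055.
Take the natural log: ln(0.4055) = -0.9027.

-0.9027


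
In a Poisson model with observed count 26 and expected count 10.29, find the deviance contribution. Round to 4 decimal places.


Compute y*ln(y/mu) = 26*ln(26/10.29) = 26*0.926924 = 24.100024.
y - mu = 15.71.
D = 2*(24.100024 - (15.71)) = 16.780048, which rounds to 16.7800.

16.7800


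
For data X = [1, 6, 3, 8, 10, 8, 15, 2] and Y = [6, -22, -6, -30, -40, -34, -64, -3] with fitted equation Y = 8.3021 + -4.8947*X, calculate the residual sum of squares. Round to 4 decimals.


Compute predicted values, then residuals = yi - yhat_i.
Residuals: [2.5926, -0.9339, 0.3820, 0.8555, 0.6449, -3.1445, 1.1184, -1.5127].
SSres = sum(residual^2) = 22.3144.

22.3144


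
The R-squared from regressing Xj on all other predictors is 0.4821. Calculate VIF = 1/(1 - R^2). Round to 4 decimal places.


Denominator: 1 - 0.4821 = 0.5179.
VIF = 1 / 0.5179 = 1.9309.

1.9309


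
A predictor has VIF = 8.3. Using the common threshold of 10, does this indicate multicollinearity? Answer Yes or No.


Compare VIF = 8.3 to the threshold of 10.
8.3 < 10, so the answer is No.

No


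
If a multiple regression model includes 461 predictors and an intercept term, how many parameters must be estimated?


Total coefficients = number of predictors + 1 (for the intercept).
= 461 + 1 = 462.

462


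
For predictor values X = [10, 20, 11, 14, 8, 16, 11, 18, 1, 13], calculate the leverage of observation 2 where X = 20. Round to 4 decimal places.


n = 10, xbar = 12.2000.
SXX = sum((xi - xbar)^2) = 263.6000.
h = 1/10 + (20 - 12.2000)^2 / 263.6000 = 0.3308.

0.3308


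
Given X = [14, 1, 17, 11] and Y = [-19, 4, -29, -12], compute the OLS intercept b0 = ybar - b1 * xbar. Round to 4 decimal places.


Compute b1 = -1.9689 from the OLS formula.
With xbar = 10.7500 and ybar = -14.0000, the intercept is:
b0 = -14.0000 - -1.9689 * 10.7500 = 7.1658.

7.1658


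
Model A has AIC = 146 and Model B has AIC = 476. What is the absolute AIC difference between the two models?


Absolute difference = |146 - 476| = 330.
The model with lower AIC (A) is preferred.

330


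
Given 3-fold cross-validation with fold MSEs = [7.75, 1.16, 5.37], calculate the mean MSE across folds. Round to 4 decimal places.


Total MSE across folds = 14.2800.
CV-MSE = 14.2800/3 = 4.7600.

4.7600


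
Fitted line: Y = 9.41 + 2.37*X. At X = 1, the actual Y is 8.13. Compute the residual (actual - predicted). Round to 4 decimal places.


Predicted = 9.41 + 2.37 * 1 = 11.7800.
Residual = 8.13 - 11.7800 = -3.6500.

-3.6500


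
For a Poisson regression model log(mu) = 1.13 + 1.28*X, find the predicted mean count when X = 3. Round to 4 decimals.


eta = 1.13 + 1.28 * 3 = 4.9700.
mu = exp(4.9700) = 144.0269.

144.0269


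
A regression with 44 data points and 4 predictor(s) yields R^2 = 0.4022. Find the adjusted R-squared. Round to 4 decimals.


Plug in: Adj R^2 = 1 - (1 - 0.4022) * 43/39.
= 1 - 0.5978 * 43/39
= 1 - 25.7054 / 39
= 1 - 0.6591 = 0.3409.

0.3409


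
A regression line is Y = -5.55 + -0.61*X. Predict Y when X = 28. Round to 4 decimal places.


Predicted value:
Y = -5.55 + (-0.61)(28) = -5.55 + -17.0800 = -22.6300.

-22.6300


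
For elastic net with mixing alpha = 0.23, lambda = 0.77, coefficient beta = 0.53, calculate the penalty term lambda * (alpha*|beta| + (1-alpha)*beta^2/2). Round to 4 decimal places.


Compute:
L1 = 0.23 * 0.53 = 0.1219.
L2 = 0.77 * 0.53^2 / 2 = 0.1081.
Penalty = 0.77 * (0.1219 + 0.1081) = 0.1771.

0.1771


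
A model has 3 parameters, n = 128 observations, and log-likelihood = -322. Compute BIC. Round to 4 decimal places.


ln(128) = 4.852030.
k * ln(n) = 3 * 4.852030 = 14.556090.
-2L = 644.
BIC = 14.556090 + 644 = 658.556090, which rounds to 658.5561.

658.5561


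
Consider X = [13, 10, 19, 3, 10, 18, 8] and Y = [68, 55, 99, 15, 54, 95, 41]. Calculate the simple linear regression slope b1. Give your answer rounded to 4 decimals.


Calculate xbar = 11.5714, ybar = 61.0000.
S_xx = 189.7143, S_xy = 997.0000.
Using b1 = S_xy / S_xx = 997.0000 / 189.7143, we get b1 = 5.2553.

5.2553


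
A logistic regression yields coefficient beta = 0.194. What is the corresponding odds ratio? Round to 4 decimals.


The odds ratio is computed as:
OR = e^(0.194) = 1.2141.

1.2141


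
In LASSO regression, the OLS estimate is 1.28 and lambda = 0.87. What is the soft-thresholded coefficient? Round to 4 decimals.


Absolute value: |1.28| = 1.28.
Compare to lambda = 0.87.
Since |beta| > lambda, coefficient = sign(beta)*(|beta| - lambda) = 0.4100.

0.4100


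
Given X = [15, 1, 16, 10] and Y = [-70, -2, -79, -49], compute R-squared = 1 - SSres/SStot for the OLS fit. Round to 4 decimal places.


The fitted line is Y = 2.5745 + -5.0071*X.
SSres = 10.9929, SStot = 3546.0000.
R^2 = 1 - SSres/SStot = 0.9969.

0.9969


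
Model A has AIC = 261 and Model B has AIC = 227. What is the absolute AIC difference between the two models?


Absolute difference = |261 - 227| = 34.
The model with lower AIC (B) is preferred.

34


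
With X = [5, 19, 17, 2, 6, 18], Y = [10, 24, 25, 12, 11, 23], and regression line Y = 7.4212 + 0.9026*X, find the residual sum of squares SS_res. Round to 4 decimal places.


Compute predicted values, then residuals = yi - yhat_i.
Residuals: [-1.9342, -0.5706, 2.2346, 2.7736, -1.8368, -0.6680].
SSres = sum(residual^2) = 20.5731.

20.5731


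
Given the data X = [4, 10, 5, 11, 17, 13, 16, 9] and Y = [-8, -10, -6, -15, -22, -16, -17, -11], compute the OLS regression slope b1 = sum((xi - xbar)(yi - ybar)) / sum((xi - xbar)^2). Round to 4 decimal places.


First compute the means: xbar = 10.6250, ybar = -13.1250.
Then S_xx = sum((xi - xbar)^2) = 153.8750.
S_xy = sum((xi - xbar)(yi - ybar)) = -164.3750.
b1 = S_xy / S_xx = -164.3750 / 153.8750 = -1.0682.

-1.0682


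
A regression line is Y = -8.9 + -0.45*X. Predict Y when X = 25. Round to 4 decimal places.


Plug X = 25 into Y = -8.9 + -0.45*X:
Y = -8.9 + -11.2500 = -20.1500.

-20.1500


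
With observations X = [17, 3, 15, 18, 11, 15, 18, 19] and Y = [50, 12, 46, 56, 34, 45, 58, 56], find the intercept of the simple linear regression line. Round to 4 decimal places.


The slope is b1 = 2.8801.
Sample means are xbar = 14.5000 and ybar = 44.6250.
Intercept: b0 = 44.6250 - (2.8801)(14.5000) = 2.8635.

2.8635


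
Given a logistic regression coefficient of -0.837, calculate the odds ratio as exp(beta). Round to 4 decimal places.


Odds ratio = exp(beta) = exp(-0.837).
= 0.4330.

0.4330


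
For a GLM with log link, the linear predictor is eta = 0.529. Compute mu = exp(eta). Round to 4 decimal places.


mu = exp(eta) = exp(0.529).
= 1.6972.

1.6972


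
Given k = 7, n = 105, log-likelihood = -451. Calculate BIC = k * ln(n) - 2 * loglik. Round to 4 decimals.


Compute k*ln(n) = 7*ln(105) = 7*4.653960 = 32.577720.
Then -2*loglik = 902.
BIC = 32.577720 + 902 = 934.577720, which rounds to 934.5777.

934.5777


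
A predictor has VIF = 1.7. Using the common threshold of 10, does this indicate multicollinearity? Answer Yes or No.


The threshold is 10.
VIF = 1.7 is < 10.
Multicollinearity indication: No.

No


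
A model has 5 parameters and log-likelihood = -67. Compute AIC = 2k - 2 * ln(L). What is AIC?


AIC = 2*5 - 2*(-67).
= 10 + 134 = 144.

144


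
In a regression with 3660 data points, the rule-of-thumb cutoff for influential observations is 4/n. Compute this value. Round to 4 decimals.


Cook's distance cutoff = 4/n = 4/3660.
= 0.0011.

0.0011


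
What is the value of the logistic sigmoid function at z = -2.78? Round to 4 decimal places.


First, exp(2.7800) = 16.1190.
Then sigma(z) = 1/(1 + 16.1190) = 0.0584.

0.0584


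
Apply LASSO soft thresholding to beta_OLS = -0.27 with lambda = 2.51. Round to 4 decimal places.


|beta_OLS| = 0.27.
lambda = 2.51.
Since |beta| <= lambda, the coefficient is set to 0.
Result = 0.0000.

0.0000


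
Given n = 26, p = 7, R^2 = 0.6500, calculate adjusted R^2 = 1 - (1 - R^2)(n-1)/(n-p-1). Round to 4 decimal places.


Plug in: Adj R^2 = 1 - (1 - 0.6500) * 25/18.
= 1 - 0.3500 * 25/18
= 1 - 8.7500 / 18
= 1 - 0.4861 = 0.5139.

0.5139


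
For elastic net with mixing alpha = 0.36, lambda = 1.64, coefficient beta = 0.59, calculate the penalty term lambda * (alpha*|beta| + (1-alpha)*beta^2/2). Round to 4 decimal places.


alpha * |beta| = 0.36 * 0.59 = 0.2124.
(1-alpha) * beta^2/2 = 0.64 * 0.3481/2 = 0.1114.
Total = 1.64 * (0.2124 + 0.1114) = 0.5310.

0.5310


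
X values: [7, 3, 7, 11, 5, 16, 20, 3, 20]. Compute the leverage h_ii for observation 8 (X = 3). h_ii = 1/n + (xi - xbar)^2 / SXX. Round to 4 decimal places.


n = 9, xbar = 10.2222.
SXX = sum((xi - xbar)^2) = 377.5556.
h = 1/9 + (3 - 10.2222)^2 / 377.5556 = 0.2493.

0.2493


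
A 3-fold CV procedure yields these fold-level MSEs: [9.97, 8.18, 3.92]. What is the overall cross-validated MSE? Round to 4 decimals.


Total MSE across folds = 22.0700.
CV-MSE = 22.0700/3 = 7.3567.

7.3567


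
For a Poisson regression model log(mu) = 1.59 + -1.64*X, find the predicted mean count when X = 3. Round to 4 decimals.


eta = 1.59 + -1.64 * 3 = -3.3300.
mu = exp(-3.3300) = 0.0358.

0.0358


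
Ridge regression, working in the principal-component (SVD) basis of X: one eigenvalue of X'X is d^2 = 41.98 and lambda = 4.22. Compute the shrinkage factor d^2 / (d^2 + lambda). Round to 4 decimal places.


d^2 + lambda = 41.98 + 4.22 = 46.2000.
Shrinkage factor = 41.98/46.2000 = 0.9087.

0.9087


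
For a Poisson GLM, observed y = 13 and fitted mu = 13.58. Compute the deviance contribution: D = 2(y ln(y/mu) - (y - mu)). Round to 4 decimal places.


y/mu = 13/13.58 = 0.957290 (approx.), and ln(13/13.58) = -0.043649.
y * ln(y/mu) = 13 * -0.043649 = -0.567437.
y - mu = -0.58.
D = 2 * (-0.567437 - -0.58) = 0.025126, which rounds to 0.0251.

0.0251


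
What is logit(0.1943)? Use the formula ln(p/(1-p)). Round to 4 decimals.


Compute the odds: 0.1943/0.8057 = 0.2412.
Take the natural log: ln(0.2412) = -1.4223.

-1.4223


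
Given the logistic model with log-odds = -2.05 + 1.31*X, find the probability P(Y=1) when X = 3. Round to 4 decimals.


Compute z = -2.05 + (1.31)(3) = 1.8800.
exp(-z) = 0.1526.
P = 1/(1 + 0.1526) = 0.8676.

0.8676


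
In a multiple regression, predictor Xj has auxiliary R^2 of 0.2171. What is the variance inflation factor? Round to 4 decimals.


Using VIF = 1/(1 - R^2_j):
1 - 0.2171 = 0.7829.
VIF = 1.2773.

1.2773


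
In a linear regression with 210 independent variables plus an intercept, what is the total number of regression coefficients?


Each predictor gets one coefficient, plus one intercept.
Total parameters = 210 + 1 = 211.

211


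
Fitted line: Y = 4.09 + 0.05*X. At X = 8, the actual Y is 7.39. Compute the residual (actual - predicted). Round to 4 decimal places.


Predicted = 4.09 + 0.05 * 8 = 4.4900.
Residual = 7.39 - 4.4900 = 2.9000.

2.9000


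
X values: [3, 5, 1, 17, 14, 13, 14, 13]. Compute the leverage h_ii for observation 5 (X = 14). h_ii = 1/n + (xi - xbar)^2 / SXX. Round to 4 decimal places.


Mean of X: xbar = 10.0000.
SXX = 254.0000.
For X = 14: h = 1/8 + (14 - 10.0000)^2/254.0000 = 0.1880.

0.1880


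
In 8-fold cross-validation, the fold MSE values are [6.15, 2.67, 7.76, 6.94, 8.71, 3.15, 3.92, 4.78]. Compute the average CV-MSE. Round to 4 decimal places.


Add all fold MSEs: 44.0800.
Divide by k = 8: 44.0800/8 = 5.5100.

5.5100


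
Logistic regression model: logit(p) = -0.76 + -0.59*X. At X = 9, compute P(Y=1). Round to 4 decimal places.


Linear predictor: z = -0.76 + -0.59 * 9 = -6.0700.
P = 1/(1 + exp(6.0700)) = 1/(1 + 432.6807) = 0.0023.

0.0023


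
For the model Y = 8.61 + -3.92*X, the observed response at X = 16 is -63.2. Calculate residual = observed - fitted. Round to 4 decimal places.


Compute yhat = 8.61 + (-3.92)(16) = -54.1100.
Residual = actual - predicted = -63.2 - -54.1100 = -9.0900.

-9.0900


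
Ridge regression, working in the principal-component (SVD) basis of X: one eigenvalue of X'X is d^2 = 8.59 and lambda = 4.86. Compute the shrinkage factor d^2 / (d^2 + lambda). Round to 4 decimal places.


d^2 + lambda = 8.59 + 4.86 = 13.4500.
Shrinkage factor = 8.59/13.4500 = 0.6387.

0.6387


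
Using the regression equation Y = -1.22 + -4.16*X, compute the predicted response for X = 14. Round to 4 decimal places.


Substitute X = 14 into the equation:
Y = -1.22 + -4.16 * 14 = -1.22 + -58.2400 = -59.4600.

-59.4600


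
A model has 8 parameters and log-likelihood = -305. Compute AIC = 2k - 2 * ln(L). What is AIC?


AIC = 2*8 - 2*(-305).
= 16 + 610 = 626.

626


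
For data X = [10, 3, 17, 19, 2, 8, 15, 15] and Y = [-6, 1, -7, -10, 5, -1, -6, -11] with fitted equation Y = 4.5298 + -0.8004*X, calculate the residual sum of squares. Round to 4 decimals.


For each point, residual = actual - predicted.
Residuals: [-2.5258, -1.1286, 2.0770, 0.6778, 2.0710, 0.8734, 1.4762, -3.5238].
Sum of squared residuals = 32.0749.

32.0749


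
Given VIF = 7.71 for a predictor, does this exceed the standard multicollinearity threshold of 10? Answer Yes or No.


Check: VIF = 7.71 vs threshold = 10.
Since 7.71 < 10, the answer is No.

No


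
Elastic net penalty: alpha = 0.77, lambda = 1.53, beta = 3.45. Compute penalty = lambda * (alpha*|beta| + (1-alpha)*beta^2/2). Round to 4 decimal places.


Compute:
L1 = 0.77 * 3.45 = 2.6565.
L2 = 0.23 * 3.45^2 / 2 = 1.3688.
Penalty = 1.53 * (2.6565 + 1.3688) = 6.1587.

6.1587


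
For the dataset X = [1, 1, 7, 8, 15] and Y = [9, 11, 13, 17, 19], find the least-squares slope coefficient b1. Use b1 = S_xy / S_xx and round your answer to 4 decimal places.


First compute the means: xbar = 6.4000, ybar = 13.8000.
Then S_xx = sum((xi - xbar)^2) = 135.2000.
S_xy = sum((xi - xbar)(yi - ybar)) = 90.4000.
b1 = S_xy / S_xx = 90.4000 / 135.2000 = 0.6686.

0.6686


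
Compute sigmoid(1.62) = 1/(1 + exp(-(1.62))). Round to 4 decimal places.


exp(-1.6200) = 0.1979.
1 + exp(-z) = 1.1979.
sigmoid = 1/1.1979 = 0.8348.

0.8348


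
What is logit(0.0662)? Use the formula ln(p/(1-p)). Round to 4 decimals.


Compute the odds: 0.0662/0.9338 = 0.0709.
Take the natural log: ln(0.0709) = -2.6466.

-2.6466


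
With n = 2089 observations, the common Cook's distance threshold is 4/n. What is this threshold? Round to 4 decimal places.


Cook's distance cutoff = 4/n = 4/2089.
= 0.0019.

0.0019


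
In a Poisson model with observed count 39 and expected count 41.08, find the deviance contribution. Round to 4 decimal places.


First: ln(39/41.08) = -0.051960.
Then: 39 * -0.051960 = -2.026440.
y - mu = 39 - 41.08 = -2.08.
D = 2(-2.026440 - -2.08) = 0.107120, which rounds to 0.1071.

0.1071


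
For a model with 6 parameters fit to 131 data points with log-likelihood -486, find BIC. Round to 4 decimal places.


ln(131) = 4.875197.
k * ln(n) = 6 * 4.875197 = 29.251182.
-2L = 972.
BIC = 29.251182 + 972 = 1001.251182, which rounds to 1001.2512.

1001.2512


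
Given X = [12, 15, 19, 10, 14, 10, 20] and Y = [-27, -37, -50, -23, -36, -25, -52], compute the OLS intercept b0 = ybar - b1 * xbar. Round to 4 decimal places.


The slope is b1 = -2.8900.
Sample means are xbar = 14.2857 and ybar = -35.7143.
Intercept: b0 = -35.7143 - (-2.8900)(14.2857) = 5.5718.

5.5718


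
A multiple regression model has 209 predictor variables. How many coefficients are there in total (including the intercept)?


Including the intercept, the model has 209 predictor coefficients + 1 intercept.
Total = 210.

210


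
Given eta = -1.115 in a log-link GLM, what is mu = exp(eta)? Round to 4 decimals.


The inverse log link gives:
mu = exp(-1.115) = 0.3279.

0.3279


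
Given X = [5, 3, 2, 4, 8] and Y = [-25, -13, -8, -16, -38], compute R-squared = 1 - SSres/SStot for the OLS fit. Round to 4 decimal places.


The fitted line is Y = 2.4151 + -5.0943*X.
SSres = 7.8113, SStot = 558.0000.
R^2 = 1 - SSres/SStot = 0.9860.

0.9860


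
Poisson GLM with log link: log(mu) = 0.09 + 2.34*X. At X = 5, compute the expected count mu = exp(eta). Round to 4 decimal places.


Linear predictor: eta = 0.09 + (2.34)(5) = 11.7900.
Expected count: mu = exp(11.7900) = 131926.4699.

131926.4699


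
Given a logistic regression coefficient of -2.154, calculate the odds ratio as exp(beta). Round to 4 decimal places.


Odds ratio = exp(beta) = exp(-2.154).
= 0.1160.

0.1160


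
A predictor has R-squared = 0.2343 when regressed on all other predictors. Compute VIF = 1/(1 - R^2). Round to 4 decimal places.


Denominator: 1 - 0.2343 = 0.7657.
VIF = 1 / 0.7657 = 1.3060.

1.3060


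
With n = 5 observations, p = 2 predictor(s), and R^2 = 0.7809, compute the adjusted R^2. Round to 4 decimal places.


Using the formula:
(1 - 0.7809) = 0.2191.
Multiply by 4/2: 0.2191 * 4 = 0.8764, then 0.8764 / 2 = 0.4382.
Adj R^2 = 1 - 0.4382 = 0.5618.

0.5618


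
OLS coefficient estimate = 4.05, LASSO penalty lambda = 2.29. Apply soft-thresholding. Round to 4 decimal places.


Absolute value: |4.05| = 4.05.
Compare to lambda = 2.29.
Since |beta| > lambda, coefficient = sign(beta)*(|beta| - lambda) = 1.7600.

1.7600


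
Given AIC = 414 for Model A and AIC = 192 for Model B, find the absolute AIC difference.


Absolute difference = |414 - 192| = 222.
The model with lower AIC (B) is preferred.

222


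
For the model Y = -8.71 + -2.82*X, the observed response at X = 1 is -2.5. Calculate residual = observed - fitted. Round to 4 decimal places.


Compute yhat = -8.71 + (-2.82)(1) = -11.5300.
Residual = actual - predicted = -2.5 - -11.5300 = 9.0300.

9.0300


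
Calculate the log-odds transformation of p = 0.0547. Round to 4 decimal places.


The odds are p/(1-p) = 0.0547 / 0.9453 = 0.0579.
logit(p) = ln(0.0579) = -2.8496.

-2.8496


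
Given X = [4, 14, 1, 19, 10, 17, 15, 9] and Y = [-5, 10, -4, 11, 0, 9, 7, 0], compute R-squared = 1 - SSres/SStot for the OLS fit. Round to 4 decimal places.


Fit the OLS line: b0 = -7.3308, b1 = 0.9736.
SSres = 29.6800.
SStot = 294.0000.
R^2 = 1 - 29.6800/294.0000 = 0.8990.

0.8990


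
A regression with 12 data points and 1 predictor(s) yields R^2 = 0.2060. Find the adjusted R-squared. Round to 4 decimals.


Plug in: Adj R^2 = 1 - (1 - 0.2060) * 11/10.
= 1 - 0.7940 * 11/10
= 1 - 8.7340 / 10
= 1 - 0.8734 = 0.1266.

0.1266


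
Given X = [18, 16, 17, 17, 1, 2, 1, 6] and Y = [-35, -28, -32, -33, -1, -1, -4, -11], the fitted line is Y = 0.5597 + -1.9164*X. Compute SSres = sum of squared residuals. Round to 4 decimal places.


For each point, residual = actual - predicted.
Residuals: [-1.0645, 2.1027, 0.0191, -0.9809, 0.3567, 2.2731, -2.6433, -0.0613].
Sum of squared residuals = 18.8020.

18.8020


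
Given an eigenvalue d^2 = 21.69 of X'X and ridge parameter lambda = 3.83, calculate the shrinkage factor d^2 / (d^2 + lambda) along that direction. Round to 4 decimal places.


d^2 + lambda = 21.69 + 3.83 = 25.5200.
Shrinkage factor = 21.69/25.5200 = 0.8499.

0.8499


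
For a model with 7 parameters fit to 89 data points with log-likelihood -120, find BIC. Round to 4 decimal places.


Compute k*ln(n) = 7*ln(89) = 7*4.488636 = 31.420452.
Then -2*loglik = 240.
BIC = 31.420452 + 240 = 271.420452, which rounds to 271.4205.

271.4205


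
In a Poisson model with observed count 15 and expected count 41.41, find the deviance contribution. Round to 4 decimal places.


y/mu = 15/41.41 = 0.362231 (approx.), and ln(15/41.41) = -1.015472.
y * ln(y/mu) = 15 * -1.015472 = -15.232080.
y - mu = -26.41.
D = 2 * (-15.232080 - -26.41) = 22.355840, which rounds to 22.3558.

22.3558
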